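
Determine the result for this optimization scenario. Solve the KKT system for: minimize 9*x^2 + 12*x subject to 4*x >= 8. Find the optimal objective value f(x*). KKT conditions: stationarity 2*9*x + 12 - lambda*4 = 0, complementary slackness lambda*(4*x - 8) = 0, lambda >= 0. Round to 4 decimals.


Step 1: Try lambda = 0 (constraint inactive).
x_unc = -12/(2*9) = -0.6667
Check: 4*-0.6667 = -2.6668 < 8 -- violated!
Step 2: Constraint must be active: 4*x = 8
x* = 8/4 = 2.0
lambda = (2*9*2.0 + 12)/4 = 12.0
Step 3: Compute optimal value.
f(x*) = 9*2.0^2 + 12*2.0 = 60.0


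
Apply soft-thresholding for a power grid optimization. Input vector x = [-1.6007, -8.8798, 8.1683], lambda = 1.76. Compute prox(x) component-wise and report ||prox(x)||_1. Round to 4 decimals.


Soft-thresholding with lambda = 1.76:
prox(-1.6007) = sign(-1.6007)*max(|-1.6007| - 1.76, 0) = 0.0
prox(-8.8798) = sign(-8.8798)*max(|-8.8798| - 1.76, 0) = -7.1198
prox(8.1683) = sign(8.1683)*max(|8.1683| - 1.76, 0) = 6.4083
prox(x) = [0.0, -7.1198, 6.4083]
||prox(x)||_1 = 0.0 + 7.1198 + 6.4083 = 13.5281


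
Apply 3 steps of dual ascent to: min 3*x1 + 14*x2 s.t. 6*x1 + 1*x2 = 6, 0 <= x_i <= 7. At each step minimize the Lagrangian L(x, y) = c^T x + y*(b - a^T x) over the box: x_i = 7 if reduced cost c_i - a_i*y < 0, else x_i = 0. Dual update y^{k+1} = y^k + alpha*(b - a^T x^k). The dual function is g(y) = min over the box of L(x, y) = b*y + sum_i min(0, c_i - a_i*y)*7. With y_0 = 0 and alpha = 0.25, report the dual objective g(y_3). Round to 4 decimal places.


Dual ascent for LP: min 3*x1 + 14*x2, 6*x1 + 1*x2 = 6, 0 <= x_i <= 7
Step 1: y^k = 0.0, reduced costs: (3.0, 14.0)
  x^k = (0.0, 0.0), subgradient = b - a^T x = 6.0
  y^{k+1} = 0.0 + 0.25*6.0 = 1.5
Step 2: y^k = 1.5, reduced costs: (-6.0, 12.5)
  x^k = (7.0, 0.0), subgradient = b - a^T x = -36.0
  y^{k+1} = 1.5 + 0.25*-36.0 = -7.5
Step 3: y^k = -7.5, reduced costs: (48.0, 21.5)
  x^k = (0.0, 0.0), subgradient = b - a^T x = 6.0
  y^{k+1} = -7.5 + 0.25*6.0 = -6.0
Dual objective at y_3 = -6.0: reduced costs (39.0, 20.0), box minimizer x = (0.0, 0.0)
g(y_3) = b*y + (c1 - a1*y)*x1 + (c2 - a2*y)*x2 = 6*(-6.0) + 39.0*0.0 + 20.0*0.0 = -36.0 + 0.0 + 0.0 = -36.0


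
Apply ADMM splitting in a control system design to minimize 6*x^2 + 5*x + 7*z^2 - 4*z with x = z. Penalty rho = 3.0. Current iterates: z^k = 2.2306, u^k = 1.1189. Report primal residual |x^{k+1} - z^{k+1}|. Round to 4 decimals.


ADMM iteration with rho = 3.0, z^k = 2.2306, u^k = 1.1189
Step 1: x-update.
Minimize 6*x^2 + 5*x + (3.0/2)*(x - 2.2306 + 1.1189)^2
FOC: (2*6 + 3.0)*x = -5 + 3.0*(2.2306 - 1.1189)
x^{k+1} = -0.111
Step 2: z-update.
Minimize 7*z^2 - 4*z + (3.0/2)*(-0.111 - z + 1.1189)^2
FOC: (2*7 + 3.0)*z = 4 + 3.0*(-0.111 + 1.1189)
z^{k+1} = 0.4132
Step 3: u-update.
u^{k+1} = 1.1189 - 0.111 - 0.4132 = 0.5947
Step 4: Primal residual = |-0.111 - 0.4132| = 0.5242


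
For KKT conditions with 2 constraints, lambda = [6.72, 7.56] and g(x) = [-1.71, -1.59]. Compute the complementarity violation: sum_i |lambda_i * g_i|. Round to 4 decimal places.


KKT complementary slackness check:
lambda_1 * g_1 = 6.72 * -1.71 = -11.4912
lambda_2 * g_2 = 7.56 * -1.59 = -12.0204
Total violation = 11.4912 + 12.0204 = 23.5116


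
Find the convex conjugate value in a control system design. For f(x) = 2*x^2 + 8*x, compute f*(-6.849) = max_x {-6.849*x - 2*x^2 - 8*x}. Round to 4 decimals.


f*(y) = sup_x {y*x - a*x^2 - b*x} = sup_x {(y-b)*x - a*x^2}
FOC: (y - b) - 2a*x = 0 => x* = (y - b)/(2a)
x* = (-6.849 - 8)/(2*2) = -3.7123
f*(-6.849) = (y-b)^2/(4a) = (-6.849 - 8)^2/(4*2)
= 220.4928/8 = 27.5616


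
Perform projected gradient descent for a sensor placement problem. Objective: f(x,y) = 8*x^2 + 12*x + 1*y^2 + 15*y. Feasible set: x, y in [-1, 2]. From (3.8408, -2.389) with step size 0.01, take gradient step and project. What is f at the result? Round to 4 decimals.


Step 1: Compute gradient at (3.8408, -2.389).
grad_x = 2*8*3.8408 + 12 = 73.4528
grad_y = 2*1*-2.389 + 15 = 10.222
Step 2: Gradient step.
x_raw = 3.8408 - 0.01*73.4528 = 3.1063
y_raw = -2.389 - 0.01*10.222 = -2.4912
Step 3: Project onto [-1, 2].
x_proj = clip(3.1063) = 2.0
y_proj = clip(-2.4912) = -1.0
Step 4: Evaluate f.
f(2.0, -1.0) = 42.0


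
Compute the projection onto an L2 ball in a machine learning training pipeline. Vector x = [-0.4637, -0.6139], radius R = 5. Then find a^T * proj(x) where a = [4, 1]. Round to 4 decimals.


Step 1: Compute ||x|| (intermediates to 6 decimals).
||x|| = sqrt((-0.4637)^2 + (-0.6139)^2) = 0.769344
Step 2: Project.
Since ||x|| <= R, proj = x (no scaling needed).
proj(x) = [-0.4637, -0.6139]
Step 3: Dot product.
a^T * proj(x) = 4*(-0.4637) + 1*(-0.6139) = -2.4687


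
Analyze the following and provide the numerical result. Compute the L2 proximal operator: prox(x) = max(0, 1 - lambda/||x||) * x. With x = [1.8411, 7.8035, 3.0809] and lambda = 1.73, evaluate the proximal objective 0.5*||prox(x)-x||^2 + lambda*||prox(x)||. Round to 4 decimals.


Step 1: Compute ||x||.
||x|| = 8.5893
Step 2: Compute scaling factor.
scale = max(0, 1 - 1.73/8.5893) = 0.7986
Step 3: prox(x) = [1.4703, 6.2318, 2.4604]
||prox(x)|| = 6.8593
Step 4: Proximal objective.
0.5*||prox-x||^2 = 1.4965
lambda*||prox|| = 11.8666
Total = 13.3631


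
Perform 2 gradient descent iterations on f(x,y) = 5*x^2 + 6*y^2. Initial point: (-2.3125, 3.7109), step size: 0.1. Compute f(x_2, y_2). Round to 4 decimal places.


Gradient descent on f(x,y) = 5*x^2 + 6*y^2.
Starting point: (-2.3125, 3.7109), alpha = 0.1
Step 1: grad_x = 2*5*-2.3125 = -23.125, grad_y = 2*6*3.7109 = 44.5308
  x_1 = -2.3125 - 0.1*-23.125 = 0.0
  y_1 = 3.7109 - 0.1*44.5308 = -0.7422
Step 2: grad_x = 2*5*0.0 = 0.0, grad_y = 2*6*-0.7422 = -8.9062
  x_2 = 0.0 - 0.1*0.0 = 0.0
  y_2 = -0.7422 - 0.1*-8.9062 = 0.1484
f(0.0, 0.1484) = 5*0.0^2 + 6*0.1484^2 = 0.1322


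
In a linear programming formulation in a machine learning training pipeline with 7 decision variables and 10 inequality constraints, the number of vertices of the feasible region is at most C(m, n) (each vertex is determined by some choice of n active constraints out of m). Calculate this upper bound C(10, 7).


Each vertex corresponds to some choice of n active constraints out of m, so the number of vertices is at most C(m, n) = m! / (n!(m-n)!).
m = 10, n = 7
Numerator: 10 * 9 * 8 * 7 * 6 * 5 * 4
Denominator: 7! = 5040
C(10, 7) = 120


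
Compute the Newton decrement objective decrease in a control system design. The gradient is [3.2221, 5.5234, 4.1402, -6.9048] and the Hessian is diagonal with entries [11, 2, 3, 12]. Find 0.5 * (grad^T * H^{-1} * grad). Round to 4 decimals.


Step 1: H is diagonal, so H^(-1) * g = [0.2929, 2.7617, 1.3801, -0.5754].
Step 2: g^T H^(-1) g = sum_i g_i^2 / H_ii
  = (3.2221)^2/11 + (5.5234)^2/2 + (4.1402)^2/3 + (-6.9048)^2/12
  = 0.9438 + 15.254 + 5.7138 + 3.973 = 25.8846
Step 3: Objective decrease = 0.5 * g^T H^(-1) g = 12.9423


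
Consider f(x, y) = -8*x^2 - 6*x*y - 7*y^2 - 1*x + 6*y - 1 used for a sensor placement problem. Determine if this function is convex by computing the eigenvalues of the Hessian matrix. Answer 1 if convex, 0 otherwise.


The Hessian of f(x,y) = -8*x^2 - 6*x*y - 7*y^2 - 1*x + 6*y - 1 is:
H = [[-16, -6], [-6, -14]]
Trace = -16 - 14 = -30
Determinant = -16*-14 - (-6)^2 = 188
Discriminant = (-30)^2 - 4*188 = 148.0
Eigenvalues: lambda_1 = -21.0828, lambda_2 = -8.9172
The function is not convex.

0


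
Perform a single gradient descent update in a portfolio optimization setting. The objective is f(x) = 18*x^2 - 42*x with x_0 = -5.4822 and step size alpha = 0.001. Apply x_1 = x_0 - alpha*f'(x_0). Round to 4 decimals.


We compute the gradient at x_0 and apply the update.
f'(x) = 36*x - 42
f'(-5.4822) = 36*-5.4822 - 42 = -239.3592
x_1 = -5.4822 - 0.001*-239.3592 = -5.2428


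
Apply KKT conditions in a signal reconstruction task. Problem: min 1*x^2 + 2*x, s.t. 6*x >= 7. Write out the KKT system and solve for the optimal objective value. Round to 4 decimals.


Step 1: Try lambda = 0 (constraint inactive).
x_unc = -2/(2*1) = -1.0
Check: 6*-1.0 = -6.0 < 7 -- violated!
Step 2: Constraint must be active: 6*x = 7
x* = 7/6 = 1.1667 (rounded; the exact value 7/6 is used below)
lambda = (2*1*(7/6) + 2)/6 = 0.7222
Step 3: Compute optimal value.
f(x*) = 1*(7/6)^2 + 2*(7/6) = 3.6944


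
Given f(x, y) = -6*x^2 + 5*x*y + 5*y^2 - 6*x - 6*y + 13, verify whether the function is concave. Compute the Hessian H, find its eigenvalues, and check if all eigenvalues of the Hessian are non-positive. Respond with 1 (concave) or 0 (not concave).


The Hessian of f(x,y) = -6*x^2 + 5*x*y + 5*y^2 - 6*x - 6*y + 13 is:
H = [[-12, 5], [5, 10]]
Trace = -12 + 10 = -2
Determinant = -12*10 - (5)^2 = -145
Discriminant = (-2)^2 - 4*-145 = 584.0
Eigenvalues: lambda_1 = -13.083, lambda_2 = 11.083
The function is not concave.

0


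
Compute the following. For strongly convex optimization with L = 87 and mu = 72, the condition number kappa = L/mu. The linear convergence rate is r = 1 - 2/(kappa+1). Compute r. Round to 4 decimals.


Step 1: Compute the condition number.
kappa = L/mu = 87/72 = 1.2083
Step 2: Compute the convergence rate.
r = 1 - 2/(kappa + 1) = 1 - 2*mu/(L + mu) = (L - mu)/(L + mu) = 15/159 = 0.0943


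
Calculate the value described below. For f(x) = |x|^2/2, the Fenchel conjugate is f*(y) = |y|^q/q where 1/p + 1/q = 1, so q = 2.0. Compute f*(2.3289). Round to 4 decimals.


The conjugate exponent q satisfies 1/p + 1/q = 1.
p = 2, so q = 2/(2 - 1) = 2.0
|y|^q = 2.3289^2.0 = 5.4238
f*(2.3289) = 5.4238 / 2.0 = 2.7119


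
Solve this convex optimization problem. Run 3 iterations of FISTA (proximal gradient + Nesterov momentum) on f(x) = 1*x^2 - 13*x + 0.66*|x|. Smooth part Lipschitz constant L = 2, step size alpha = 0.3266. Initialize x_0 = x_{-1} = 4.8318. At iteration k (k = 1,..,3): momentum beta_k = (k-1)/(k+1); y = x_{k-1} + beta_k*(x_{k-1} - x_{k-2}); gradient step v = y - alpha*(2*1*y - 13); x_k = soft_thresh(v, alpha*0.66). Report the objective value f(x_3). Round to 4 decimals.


FISTA on f(x) = 1*x^2 - 13*x + 0.66*|x|
L = 2, alpha = 0.3266
Iteration 1: beta = 0.0, y = 4.8318 + 0.0*(4.8318 - 4.8318) = 4.8318
  grad(y) = -3.3364, v = y - alpha*grad = 5.9215
  prox(v) = soft_thresh(5.9215, 0.2156) = 5.7059
Iteration 2: beta = 0.3333, y = 5.7059 + 0.3333*(5.7059 - 4.8318) = 5.9973
  grad(y) = -1.0054, v = y - alpha*grad = 6.3257
  prox(v) = soft_thresh(6.3257, 0.2156) = 6.1101
Iteration 3: beta = 0.5, y = 6.1101 + 0.5*(6.1101 - 5.7059) = 6.3122
  grad(y) = -0.3756, v = y - alpha*grad = 6.4349
  prox(v) = soft_thresh(6.4349, 0.2156) = 6.2193
f(x_3) = 1*6.2193^2 - 13*6.2193 + 0.66*|6.2193| = -38.0665


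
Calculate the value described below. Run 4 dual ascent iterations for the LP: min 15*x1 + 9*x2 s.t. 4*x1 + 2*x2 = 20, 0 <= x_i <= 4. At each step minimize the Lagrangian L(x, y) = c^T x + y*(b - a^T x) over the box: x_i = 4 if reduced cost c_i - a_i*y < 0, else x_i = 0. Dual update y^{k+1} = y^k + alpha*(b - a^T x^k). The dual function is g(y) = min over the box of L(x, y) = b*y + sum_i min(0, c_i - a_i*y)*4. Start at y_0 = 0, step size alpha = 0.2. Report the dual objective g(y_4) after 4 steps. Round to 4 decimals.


Dual ascent for LP: min 15*x1 + 9*x2, 4*x1 + 2*x2 = 20, 0 <= x_i <= 4
Step 1: y^k = 0.0, reduced costs: (15.0, 9.0)
  x^k = (0.0, 0.0), subgradient = b - a^T x = 20.0
  y^{k+1} = 0.0 + 0.2*20.0 = 4.0
Step 2: y^k = 4.0, reduced costs: (-1.0, 1.0)
  x^k = (4.0, 0.0), subgradient = b - a^T x = 4.0
  y^{k+1} = 4.0 + 0.2*4.0 = 4.8
Step 3: y^k = 4.8, reduced costs: (-4.2, -0.6)
  x^k = (4.0, 4.0), subgradient = b - a^T x = -4.0
  y^{k+1} = 4.8 + 0.2*-4.0 = 4.0
Step 4: y^k = 4.0, reduced costs: (-1.0, 1.0)
  x^k = (4.0, 0.0), subgradient = b - a^T x = 4.0
  y^{k+1} = 4.0 + 0.2*4.0 = 4.8
Dual objective at y_4 = 4.8: reduced costs (-4.2, -0.6), box minimizer x = (4.0, 4.0)
g(y_4) = b*y + (c1 - a1*y)*x1 + (c2 - a2*y)*x2 = 20*4.8 + (-4.2)*4.0 + (-0.6)*4.0 = 96.0 - 16.8 - 2.4 = 76.8


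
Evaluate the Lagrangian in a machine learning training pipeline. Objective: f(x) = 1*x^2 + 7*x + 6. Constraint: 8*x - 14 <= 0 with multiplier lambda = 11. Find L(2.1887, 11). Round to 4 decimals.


Step 1: Evaluate f(x).
f(2.1887) = 1*2.1887^2 + 7*2.1887 + 6 = 26.1113
Step 2: Evaluate g(x).
g(2.1887) = 8*2.1887 - 14 = 3.5096
Step 3: Compute Lagrangian.
L = 26.1113 + 11*3.5096 = 64.7169


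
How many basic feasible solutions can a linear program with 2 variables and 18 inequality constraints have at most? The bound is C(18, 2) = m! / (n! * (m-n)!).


Each vertex corresponds to some choice of n active constraints out of m, so the number of vertices is at most C(m, n) = m! / (n!(m-n)!).
m = 18, n = 2
Numerator: 18 * 17
Denominator: 2! = 2
C(18, 2) = 153


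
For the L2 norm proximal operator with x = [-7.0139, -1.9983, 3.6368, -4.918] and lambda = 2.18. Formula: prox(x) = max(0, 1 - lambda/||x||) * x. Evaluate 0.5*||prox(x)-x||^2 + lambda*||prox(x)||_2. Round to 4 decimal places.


Step 1: Compute ||x||.
||x|| = 9.5185
Step 2: Compute scaling factor.
scale = max(0, 1 - 2.18/9.5185) = 0.771
Step 3: prox(x) = [-5.4075, -1.5406, 2.8039, -3.7916]
||prox(x)|| = 7.3385
Step 4: Proximal objective.
0.5*||prox-x||^2 = 2.3762
lambda*||prox|| = 15.9979
Total = 18.374


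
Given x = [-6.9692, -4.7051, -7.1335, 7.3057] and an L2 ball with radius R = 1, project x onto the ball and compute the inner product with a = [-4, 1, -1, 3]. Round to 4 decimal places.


Step 1: Compute ||x|| (intermediates to 6 decimals).
||x|| = sqrt((-6.9692)^2 + (-4.7051)^2 + (-7.1335)^2 + 7.3057^2) = 13.227539
Step 2: Project.
Since ||x|| > R, scale = R/||x|| = 1/13.227539 = 0.0756, proj(x) = scale * x
proj(x) = [-0.526872, -0.355706, -0.539293, 0.552311]
Step 3: Dot product.
a^T * proj(x) = -4*(-0.526872) + 1*(-0.355706) - 1*(-0.539293) + 3*0.552311 = 3.948


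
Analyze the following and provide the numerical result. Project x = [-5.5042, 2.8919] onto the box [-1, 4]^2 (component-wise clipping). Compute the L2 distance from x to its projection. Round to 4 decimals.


Project each component onto [-1, 4].
clip(-5.5042) = -1.0, clip(2.8919) = 2.8919
Projection = [-1.0, 2.8919]
Squared diffs: [20.2878, 0.0]
Distance = sqrt(20.2878) = 4.5042


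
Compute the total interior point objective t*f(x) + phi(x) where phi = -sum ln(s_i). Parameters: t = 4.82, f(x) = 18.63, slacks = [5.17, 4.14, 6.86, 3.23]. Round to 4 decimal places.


Step 1: Compute log-barrier.
ln values: [1.6429, 1.4207, 1.9257, 1.1725]
phi = -(1.6429 + 1.4207 + 1.9257 + 1.1725) = -6.1618
Step 2: Compute augmented objective.
t*f(x) = 4.82*18.63 = 89.7966
Total = 89.7966 - 6.1618 = 83.6348


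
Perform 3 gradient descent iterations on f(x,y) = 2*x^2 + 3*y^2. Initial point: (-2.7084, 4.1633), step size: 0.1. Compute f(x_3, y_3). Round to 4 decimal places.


Gradient descent on f(x,y) = 2*x^2 + 3*y^2.
Starting point: (-2.7084, 4.1633), alpha = 0.1
Step 1: grad_x = 2*2*-2.7084 = -10.8336, grad_y = 2*3*4.1633 = 24.9798
  x_1 = -2.7084 - 0.1*-10.8336 = -1.625
  y_1 = 4.1633 - 0.1*24.9798 = 1.6653
Step 2: grad_x = 2*2*-1.625 = -6.5002, grad_y = 2*3*1.6653 = 9.9919
  x_2 = -1.625 - 0.1*-6.5002 = -0.975
  y_2 = 1.6653 - 0.1*9.9919 = 0.6661
Step 3: grad_x = 2*2*-0.975 = -3.9001, grad_y = 2*3*0.6661 = 3.9968
  x_3 = -0.975 - 0.1*-3.9001 = -0.585
  y_3 = 0.6661 - 0.1*3.9968 = 0.2665
f(-0.585, 0.2665) = 2*(-0.585)^2 + 3*0.2665^2 = 0.8975


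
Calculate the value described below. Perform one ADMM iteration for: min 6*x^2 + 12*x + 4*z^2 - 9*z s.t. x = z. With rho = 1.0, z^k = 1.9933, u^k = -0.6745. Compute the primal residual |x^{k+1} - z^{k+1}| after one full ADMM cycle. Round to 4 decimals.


ADMM iteration with rho = 1.0, z^k = 1.9933, u^k = -0.6745
Step 1: x-update.
Minimize 6*x^2 + 12*x + (1.0/2)*(x - 1.9933 - 0.6745)^2
FOC: (2*6 + 1.0)*x = -12 + 1.0*(1.9933 + 0.6745)
x^{k+1} = -0.7179
Step 2: z-update.
Minimize 4*z^2 - 9*z + (1.0/2)*(-0.7179 - z - 0.6745)^2
FOC: (2*4 + 1.0)*z = 9 + 1.0*(-0.7179 - 0.6745)
z^{k+1} = 0.8453
Step 3: u-update.
u^{k+1} = -0.6745 - 0.7179 - 0.8453 = -2.2377
Step 4: Primal residual = |-0.7179 - 0.8453| = 1.5632


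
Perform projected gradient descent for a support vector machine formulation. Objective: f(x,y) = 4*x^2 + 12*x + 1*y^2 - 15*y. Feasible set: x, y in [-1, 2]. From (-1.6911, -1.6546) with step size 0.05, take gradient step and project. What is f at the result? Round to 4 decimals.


Step 1: Compute gradient at (-1.6911, -1.6546).
grad_x = 2*4*-1.6911 + 12 = -1.5288
grad_y = 2*1*-1.6546 - 15 = -18.3092
Step 2: Gradient step.
x_raw = -1.6911 - 0.05*-1.5288 = -1.6147
y_raw = -1.6546 - 0.05*-18.3092 = -0.7391
Step 3: Project onto [-1, 2].
x_proj = clip(-1.6147) = -1.0
y_proj = clip(-0.7391) = -0.7391
Step 4: Evaluate f.
f(-1.0, -0.7391) = 3.6334


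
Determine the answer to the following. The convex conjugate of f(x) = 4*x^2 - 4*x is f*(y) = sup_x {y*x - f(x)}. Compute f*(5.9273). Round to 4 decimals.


f*(y) = sup_x {y*x - a*x^2 - b*x} = sup_x {(y-b)*x - a*x^2}
FOC: (y - b) - 2a*x = 0 => x* = (y - b)/(2a)
x* = (5.9273 + 4)/(2*4) = 1.2409
f*(5.9273) = (y-b)^2/(4a) = (5.9273 + 4)^2/(4*4)
= 98.5513/16 = 6.1595


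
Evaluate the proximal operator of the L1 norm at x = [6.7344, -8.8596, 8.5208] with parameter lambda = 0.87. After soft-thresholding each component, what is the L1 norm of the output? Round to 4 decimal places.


Soft-thresholding with lambda = 0.87:
prox(6.7344) = sign(6.7344)*max(|6.7344| - 0.87, 0) = 5.8644
prox(-8.8596) = sign(-8.8596)*max(|-8.8596| - 0.87, 0) = -7.9896
prox(8.5208) = sign(8.5208)*max(|8.5208| - 0.87, 0) = 7.6508
prox(x) = [5.8644, -7.9896, 7.6508]
||prox(x)||_1 = 5.8644 + 7.9896 + 7.6508 = 21.5048


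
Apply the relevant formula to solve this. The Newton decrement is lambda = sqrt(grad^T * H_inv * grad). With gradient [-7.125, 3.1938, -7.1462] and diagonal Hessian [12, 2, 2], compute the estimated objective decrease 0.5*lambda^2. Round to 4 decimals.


Step 1: H is diagonal, so H^(-1) * g = [-0.5938, 1.5969, -3.5731].
Step 2: g^T H^(-1) g = sum_i g_i^2 / H_ii
  = (-7.125)^2/12 + (3.1938)^2/2 + (-7.1462)^2/2
  = 4.2305 + 5.1002 + 25.5341 = 34.8647
Step 3: Objective decrease = 0.5 * g^T H^(-1) g = 17.4324


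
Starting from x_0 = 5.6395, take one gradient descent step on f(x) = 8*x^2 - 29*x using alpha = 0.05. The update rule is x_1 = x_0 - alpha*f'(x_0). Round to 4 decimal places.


We compute the gradient at x_0 and apply the update.
f'(x) = 16*x - 29
f'(5.6395) = 16*5.6395 - 29 = 61.232
x_1 = 5.6395 - 0.05*61.232 = 2.5779


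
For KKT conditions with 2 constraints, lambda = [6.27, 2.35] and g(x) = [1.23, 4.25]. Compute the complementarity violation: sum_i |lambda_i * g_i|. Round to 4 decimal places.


KKT complementary slackness check:
lambda_1 * g_1 = 6.27 * 1.23 = 7.7121
lambda_2 * g_2 = 2.35 * 4.25 = 9.9875
Total violation = 7.7121 + 9.9875 = 17.6996


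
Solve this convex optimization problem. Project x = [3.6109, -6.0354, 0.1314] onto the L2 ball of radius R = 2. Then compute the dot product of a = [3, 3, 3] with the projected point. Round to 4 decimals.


Step 1: Compute ||x|| (intermediates to 6 decimals).
||x|| = sqrt(3.6109^2 + (-6.0354)^2 + 0.1314^2) = 7.034338
Step 2: Project.
Since ||x|| > R, scale = R/||x|| = 2/7.034338 = 0.28432, proj(x) = scale * x
proj(x) = [1.026651, -1.715985, 0.03736]
Step 3: Dot product.
a^T * proj(x) = 3*1.026651 + 3*(-1.715985) + 3*0.03736 = -1.9559


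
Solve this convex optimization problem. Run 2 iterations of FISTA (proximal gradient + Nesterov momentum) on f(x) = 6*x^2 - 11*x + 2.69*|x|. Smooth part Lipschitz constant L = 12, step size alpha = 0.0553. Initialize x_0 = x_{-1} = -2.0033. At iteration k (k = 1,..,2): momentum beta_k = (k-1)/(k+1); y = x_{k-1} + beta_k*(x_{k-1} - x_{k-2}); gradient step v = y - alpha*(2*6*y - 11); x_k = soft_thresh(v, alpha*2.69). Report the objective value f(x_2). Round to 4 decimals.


FISTA on f(x) = 6*x^2 - 11*x + 2.69*|x|
L = 12, alpha = 0.0553
Iteration 1: beta = 0.0, y = -2.0033 + 0.0*(-2.0033 + 2.0033) = -2.0033
  grad(y) = -35.0396, v = y - alpha*grad = -0.0656
  prox(v) = soft_thresh(-0.0656, 0.1488) = 0.0
Iteration 2: beta = 0.3333, y = 0.0 + 0.3333*(0.0 + 2.0033) = 0.6678
  grad(y) = -2.9868, v = y - alpha*grad = 0.8329
  prox(v) = soft_thresh(0.8329, 0.1488) = 0.6842
f(x_2) = 6*0.6842^2 - 11*0.6842 + 2.69*|0.6842| = -2.8769


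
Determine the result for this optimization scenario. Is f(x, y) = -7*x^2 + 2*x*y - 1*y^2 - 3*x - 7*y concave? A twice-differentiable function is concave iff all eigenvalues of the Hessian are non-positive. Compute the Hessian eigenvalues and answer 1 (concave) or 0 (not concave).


The Hessian of f(x,y) = -7*x^2 + 2*x*y - 1*y^2 - 3*x - 7*y is:
H = [[-14, 2], [2, -2]]
Trace = -14 - 2 = -16
Determinant = -14*-2 - (2)^2 = 24
Discriminant = (-16)^2 - 4*24 = 160.0
Eigenvalues: lambda_1 = -14.3246, lambda_2 = -1.6754
The function is concave.

1


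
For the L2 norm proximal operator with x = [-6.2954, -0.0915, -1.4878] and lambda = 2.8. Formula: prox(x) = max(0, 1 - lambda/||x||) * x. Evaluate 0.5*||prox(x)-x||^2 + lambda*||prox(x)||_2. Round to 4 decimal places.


Step 1: Compute ||x||.
||x|| = 6.4695
Step 2: Compute scaling factor.
scale = max(0, 1 - 2.8/6.4695) = 0.5672
Step 3: prox(x) = [-3.5707, -0.0519, -0.8439]
||prox(x)|| = 3.6695
Step 4: Proximal objective.
0.5*||prox-x||^2 = 3.92
lambda*||prox|| = 10.2746
Total = 14.1945


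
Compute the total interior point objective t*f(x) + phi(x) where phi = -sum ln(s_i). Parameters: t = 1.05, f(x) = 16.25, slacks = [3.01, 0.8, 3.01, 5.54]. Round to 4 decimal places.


Step 1: Compute log-barrier.
ln values: [1.1019, -0.2231, 1.1019, 1.712]
phi = -(1.1019 - 0.2231 + 1.1019 + 1.712) = -3.6927
Step 2: Compute augmented objective.
t*f(x) = 1.05*16.25 = 17.0625
Total = 17.0625 - 3.6927 = 13.3698


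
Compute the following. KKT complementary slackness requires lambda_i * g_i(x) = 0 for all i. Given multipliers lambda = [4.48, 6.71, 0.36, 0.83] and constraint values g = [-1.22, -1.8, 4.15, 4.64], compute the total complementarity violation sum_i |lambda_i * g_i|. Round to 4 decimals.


KKT complementary slackness check:
lambda_1 * g_1 = 4.48 * -1.22 = -5.4656
lambda_2 * g_2 = 6.71 * -1.8 = -12.078
lambda_3 * g_3 = 0.36 * 4.15 = 1.494
lambda_4 * g_4 = 0.83 * 4.64 = 3.8512
Total violation = 5.4656 + 12.078 + 1.494 + 3.8512 = 22.8888


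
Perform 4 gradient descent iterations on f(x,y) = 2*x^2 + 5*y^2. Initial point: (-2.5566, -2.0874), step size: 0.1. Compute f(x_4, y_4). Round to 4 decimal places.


Gradient descent on f(x,y) = 2*x^2 + 5*y^2.
Starting point: (-2.5566, -2.0874), alpha = 0.1
Step 1: grad_x = 2*2*-2.5566 = -10.2264, grad_y = 2*5*-2.0874 = -20.874
  x_1 = -2.5566 - 0.1*-10.2264 = -1.534
  y_1 = -2.0874 - 0.1*-20.874 = 0.0
Step 2: grad_x = 2*2*-1.534 = -6.1358, grad_y = 2*5*0.0 = 0.0
  x_2 = -1.534 - 0.1*-6.1358 = -0.9204
  y_2 = 0.0 - 0.1*0.0 = 0.0
Step 3: grad_x = 2*2*-0.9204 = -3.6815, grad_y = 2*5*0.0 = 0.0
  x_3 = -0.9204 - 0.1*-3.6815 = -0.5522
  y_3 = 0.0 - 0.1*0.0 = 0.0
Step 4: grad_x = 2*2*-0.5522 = -2.2089, grad_y = 2*5*0.0 = 0.0
  x_4 = -0.5522 - 0.1*-2.2089 = -0.3313
  y_4 = 0.0 - 0.1*0.0 = 0.0
f(-0.3313, 0.0) = 2*(-0.3313)^2 + 5*0.0^2 = 0.2196


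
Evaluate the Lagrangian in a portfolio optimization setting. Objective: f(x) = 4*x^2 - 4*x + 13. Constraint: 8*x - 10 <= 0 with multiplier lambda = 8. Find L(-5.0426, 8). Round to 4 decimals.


Step 1: Evaluate f(x).
f(-5.0426) = 4*(-5.0426)^2 - 4*(-5.0426) + 13 = 134.8817
Step 2: Evaluate g(x).
g(-5.0426) = 8*-5.0426 - 10 = -50.3408
Step 3: Compute Lagrangian.
L = 134.8817 + 8*-50.3408 = -267.8447


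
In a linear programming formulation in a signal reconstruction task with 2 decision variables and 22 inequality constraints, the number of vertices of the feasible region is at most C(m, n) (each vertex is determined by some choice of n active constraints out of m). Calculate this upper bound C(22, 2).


Each vertex corresponds to some choice of n active constraints out of m, so the number of vertices is at most C(m, n) = m! / (n!(m-n)!).
m = 22, n = 2
Numerator: 22 * 21
Denominator: 2! = 2
C(22, 2) = 231


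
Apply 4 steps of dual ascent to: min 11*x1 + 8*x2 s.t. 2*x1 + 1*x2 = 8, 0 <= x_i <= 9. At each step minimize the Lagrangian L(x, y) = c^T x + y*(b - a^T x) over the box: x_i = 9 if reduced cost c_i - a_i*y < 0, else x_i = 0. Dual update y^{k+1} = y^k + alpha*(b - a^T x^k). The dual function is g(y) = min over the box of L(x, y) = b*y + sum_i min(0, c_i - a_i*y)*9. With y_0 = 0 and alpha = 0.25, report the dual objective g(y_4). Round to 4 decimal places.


Dual ascent for LP: min 11*x1 + 8*x2, 2*x1 + 1*x2 = 8, 0 <= x_i <= 9
Step 1: y^k = 0.0, reduced costs: (11.0, 8.0)
  x^k = (0.0, 0.0), subgradient = b - a^T x = 8.0
  y^{k+1} = 0.0 + 0.25*8.0 = 2.0
Step 2: y^k = 2.0, reduced costs: (7.0, 6.0)
  x^k = (0.0, 0.0), subgradient = b - a^T x = 8.0
  y^{k+1} = 2.0 + 0.25*8.0 = 4.0
Step 3: y^k = 4.0, reduced costs: (3.0, 4.0)
  x^k = (0.0, 0.0), subgradient = b - a^T x = 8.0
  y^{k+1} = 4.0 + 0.25*8.0 = 6.0
Step 4: y^k = 6.0, reduced costs: (-1.0, 2.0)
  x^k = (9.0, 0.0), subgradient = b - a^T x = -10.0
  y^{k+1} = 6.0 + 0.25*-10.0 = 3.5
Dual objective at y_4 = 3.5: reduced costs (4.0, 4.5), box minimizer x = (0.0, 0.0)
g(y_4) = b*y + (c1 - a1*y)*x1 + (c2 - a2*y)*x2 = 8*3.5 + 4.0*0.0 + 4.5*0.0 = 28.0 + 0.0 + 0.0 = 28.0


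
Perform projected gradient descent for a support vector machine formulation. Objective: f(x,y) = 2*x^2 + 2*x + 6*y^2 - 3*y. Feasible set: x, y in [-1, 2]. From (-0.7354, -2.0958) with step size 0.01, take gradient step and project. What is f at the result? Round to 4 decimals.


Step 1: Compute gradient at (-0.7354, -2.0958).
grad_x = 2*2*-0.7354 + 2 = -0.9416
grad_y = 2*6*-2.0958 - 3 = -28.1496
Step 2: Gradient step.
x_raw = -0.7354 - 0.01*-0.9416 = -0.726
y_raw = -2.0958 - 0.01*-28.1496 = -1.8143
Step 3: Project onto [-1, 2].
x_proj = clip(-0.726) = -0.726
y_proj = clip(-1.8143) = -1.0
Step 4: Evaluate f.
f(-0.726, -1.0) = 8.6021


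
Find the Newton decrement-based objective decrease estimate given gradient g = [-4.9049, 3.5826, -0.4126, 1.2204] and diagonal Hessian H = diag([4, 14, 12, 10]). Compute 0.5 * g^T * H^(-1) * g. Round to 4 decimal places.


Step 1: H is diagonal, so H^(-1) * g = [-1.2262, 0.2559, -0.0344, 0.122].
Step 2: g^T H^(-1) g = sum_i g_i^2 / H_ii
  = (-4.9049)^2/4 + (3.5826)^2/14 + (-0.4126)^2/12 + (1.2204)^2/10
  = 6.0145 + 0.9168 + 0.0142 + 0.1489 = 7.0944
Step 3: Objective decrease = 0.5 * g^T H^(-1) g = 3.5472


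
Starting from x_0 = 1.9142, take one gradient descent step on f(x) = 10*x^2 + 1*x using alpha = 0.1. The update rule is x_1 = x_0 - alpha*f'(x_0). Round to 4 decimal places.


We compute the gradient at x_0 and apply the update.
f'(x) = 20*x + 1
f'(1.9142) = 20*1.9142 + 1 = 39.284
x_1 = 1.9142 - 0.1*39.284 = -2.0142


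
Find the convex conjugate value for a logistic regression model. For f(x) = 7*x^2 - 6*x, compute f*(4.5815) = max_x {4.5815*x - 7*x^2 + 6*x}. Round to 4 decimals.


f*(y) = sup_x {y*x - a*x^2 - b*x} = sup_x {(y-b)*x - a*x^2}
FOC: (y - b) - 2a*x = 0 => x* = (y - b)/(2a)
x* = (4.5815 + 6)/(2*7) = 0.7558
f*(4.5815) = (y-b)^2/(4a) = (4.5815 + 6)^2/(4*7)
= 111.9681/28 = 3.9989


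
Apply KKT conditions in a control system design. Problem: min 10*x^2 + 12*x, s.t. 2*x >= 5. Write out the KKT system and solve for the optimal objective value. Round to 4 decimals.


Step 1: Try lambda = 0 (constraint inactive).
x_unc = -12/(2*10) = -0.6
Check: 2*-0.6 = -1.2 < 5 -- violated!
Step 2: Constraint must be active: 2*x = 5
x* = 5/2 = 2.5
lambda = (2*10*2.5 + 12)/2 = 31.0
Step 3: Compute optimal value.
f(x*) = 10*2.5^2 + 12*2.5 = 92.5


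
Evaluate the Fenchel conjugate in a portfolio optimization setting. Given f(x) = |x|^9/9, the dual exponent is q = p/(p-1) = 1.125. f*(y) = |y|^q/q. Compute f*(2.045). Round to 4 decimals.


The conjugate exponent q satisfies 1/p + 1/q = 1.
p = 9, so q = 9/(9 - 1) = 1.125
|y|^q = 2.045^1.125 = 2.2363
f*(2.045) = 2.2363 / 1.125 = 1.9878


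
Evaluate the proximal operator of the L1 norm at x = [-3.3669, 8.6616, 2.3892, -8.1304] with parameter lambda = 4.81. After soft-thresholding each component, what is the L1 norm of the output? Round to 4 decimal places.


Soft-thresholding with lambda = 4.81:
prox(-3.3669) = sign(-3.3669)*max(|-3.3669| - 4.81, 0) = 0.0
prox(8.6616) = sign(8.6616)*max(|8.6616| - 4.81, 0) = 3.8516
prox(2.3892) = sign(2.3892)*max(|2.3892| - 4.81, 0) = 0.0
prox(-8.1304) = sign(-8.1304)*max(|-8.1304| - 4.81, 0) = -3.3204
prox(x) = [0.0, 3.8516, 0.0, -3.3204]
||prox(x)||_1 = 0.0 + 3.8516 + 0.0 + 3.3204 = 7.172


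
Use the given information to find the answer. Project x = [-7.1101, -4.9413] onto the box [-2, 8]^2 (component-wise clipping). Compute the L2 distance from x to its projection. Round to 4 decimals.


Project each component onto [-2, 8].
clip(-7.1101) = -2.0, clip(-4.9413) = -2.0
Projection = [-2.0, -2.0]
Squared diffs: [26.1131, 8.6512]
Distance = sqrt(34.7643) = 5.8961


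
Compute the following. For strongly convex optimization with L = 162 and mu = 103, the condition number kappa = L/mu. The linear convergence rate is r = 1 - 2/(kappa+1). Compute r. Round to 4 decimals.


Step 1: Compute the condition number.
kappa = L/mu = 162/103 = 1.5728
Step 2: Compute the convergence rate.
r = 1 - 2/(kappa + 1) = 1 - 2*mu/(L + mu) = (L - mu)/(L + mu) = 59/265 = 0.2226


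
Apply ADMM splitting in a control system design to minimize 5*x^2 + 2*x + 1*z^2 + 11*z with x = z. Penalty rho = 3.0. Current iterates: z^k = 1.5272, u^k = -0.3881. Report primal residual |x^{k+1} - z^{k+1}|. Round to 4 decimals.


ADMM iteration with rho = 3.0, z^k = 1.5272, u^k = -0.3881
Step 1: x-update.
Minimize 5*x^2 + 2*x + (3.0/2)*(x - 1.5272 - 0.3881)^2
FOC: (2*5 + 3.0)*x = -2 + 3.0*(1.5272 + 0.3881)
x^{k+1} = 0.2881
Step 2: z-update.
Minimize 1*z^2 + 11*z + (3.0/2)*(0.2881 - z - 0.3881)^2
FOC: (2*1 + 3.0)*z = -11 + 3.0*(0.2881 - 0.3881)
z^{k+1} = -2.26
Step 3: u-update.
u^{k+1} = -0.3881 + 0.2881 + 2.26 = 2.16
Step 4: Primal residual = |0.2881 + 2.26| = 2.5481


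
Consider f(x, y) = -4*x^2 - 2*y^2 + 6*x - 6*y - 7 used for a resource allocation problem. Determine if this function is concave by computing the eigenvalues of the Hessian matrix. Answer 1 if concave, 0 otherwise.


The Hessian of f(x,y) = -4*x^2 - 2*y^2 + 6*x - 6*y - 7 is:
H = [[-8, 0], [0, -4]]
Trace = -8 - 4 = -12
Determinant = -8*-4 - (0)^2 = 32
Discriminant = (-12)^2 - 4*32 = 16.0
Eigenvalues: lambda_1 = -8.0, lambda_2 = -4.0
The function is concave.

1


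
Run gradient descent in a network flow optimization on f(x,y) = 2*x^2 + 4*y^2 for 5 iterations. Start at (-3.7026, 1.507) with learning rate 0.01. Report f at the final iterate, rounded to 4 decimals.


Gradient descent on f(x,y) = 2*x^2 + 4*y^2.
Starting point: (-3.7026, 1.507), alpha = 0.01
Step 1: grad_x = 2*2*-3.7026 = -14.8104, grad_y = 2*4*1.507 = 12.056
  x_1 = -3.7026 - 0.01*-14.8104 = -3.5545
  y_1 = 1.507 - 0.01*12.056 = 1.3864
Step 2: grad_x = 2*2*-3.5545 = -14.218, grad_y = 2*4*1.3864 = 11.0915
  x_2 = -3.5545 - 0.01*-14.218 = -3.4123
  y_2 = 1.3864 - 0.01*11.0915 = 1.2755
Step 3: grad_x = 2*2*-3.4123 = -13.6493, grad_y = 2*4*1.2755 = 10.2042
  x_3 = -3.4123 - 0.01*-13.6493 = -3.2758
  y_3 = 1.2755 - 0.01*10.2042 = 1.1735
Step 4: grad_x = 2*2*-3.2758 = -13.1033, grad_y = 2*4*1.1735 = 9.3879
  x_4 = -3.2758 - 0.01*-13.1033 = -3.1448
  y_4 = 1.1735 - 0.01*9.3879 = 1.0796
Step 5: grad_x = 2*2*-3.1448 = -12.5792, grad_y = 2*4*1.0796 = 8.6368
  x_5 = -3.1448 - 0.01*-12.5792 = -3.019
  y_5 = 1.0796 - 0.01*8.6368 = 0.9932
f(-3.019, 0.9932) = 2*(-3.019)^2 + 4*0.9932^2 = 22.1748


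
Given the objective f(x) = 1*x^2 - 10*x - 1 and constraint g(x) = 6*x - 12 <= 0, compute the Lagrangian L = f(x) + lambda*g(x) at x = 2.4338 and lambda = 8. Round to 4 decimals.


Step 1: Evaluate f(x).
f(2.4338) = 1*2.4338^2 - 10*2.4338 - 1 = -19.4146
Step 2: Evaluate g(x).
g(2.4338) = 6*2.4338 - 12 = 2.6028
Step 3: Compute Lagrangian.
L = -19.4146 + 8*2.6028 = 1.4078


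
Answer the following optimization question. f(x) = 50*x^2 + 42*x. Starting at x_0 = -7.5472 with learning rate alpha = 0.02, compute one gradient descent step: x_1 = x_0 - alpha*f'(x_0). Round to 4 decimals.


We compute the gradient at x_0 and apply the update.
f'(x) = 100*x + 42
f'(-7.5472) = 100*-7.5472 + 42 = -712.72
x_1 = -7.5472 - 0.02*-712.72 = 6.7072


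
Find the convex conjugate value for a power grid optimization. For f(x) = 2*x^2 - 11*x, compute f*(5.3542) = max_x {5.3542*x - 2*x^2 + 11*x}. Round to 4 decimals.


f*(y) = sup_x {y*x - a*x^2 - b*x} = sup_x {(y-b)*x - a*x^2}
FOC: (y - b) - 2a*x = 0 => x* = (y - b)/(2a)
x* = (5.3542 + 11)/(2*2) = 4.0886
f*(5.3542) = (y-b)^2/(4a) = (5.3542 + 11)^2/(4*2)
= 267.4599/8 = 33.4325


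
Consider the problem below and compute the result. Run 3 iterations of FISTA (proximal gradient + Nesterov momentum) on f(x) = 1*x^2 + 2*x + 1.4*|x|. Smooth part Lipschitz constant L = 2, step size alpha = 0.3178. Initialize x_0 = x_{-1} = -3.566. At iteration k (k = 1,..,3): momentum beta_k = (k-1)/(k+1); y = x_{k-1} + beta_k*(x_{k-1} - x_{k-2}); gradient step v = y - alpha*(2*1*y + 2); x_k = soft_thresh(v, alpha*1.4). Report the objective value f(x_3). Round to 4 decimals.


FISTA on f(x) = 1*x^2 + 2*x + 1.4*|x|
L = 2, alpha = 0.3178
Iteration 1: beta = 0.0, y = -3.566 + 0.0*(-3.566 + 3.566) = -3.566
  grad(y) = -5.132, v = y - alpha*grad = -1.9351
  prox(v) = soft_thresh(-1.9351, 0.4449) = -1.4901
Iteration 2: beta = 0.3333, y = -1.4901 + 0.3333*(-1.4901 + 3.566) = -0.7982
  grad(y) = 0.4037, v = y - alpha*grad = -0.9265
  prox(v) = soft_thresh(-0.9265, 0.4449) = -0.4815
Iteration 3: beta = 0.5, y = -0.4815 + 0.5*(-0.4815 + 1.4901) = 0.0228
  grad(y) = 2.0455, v = y - alpha*grad = -0.6273
  prox(v) = soft_thresh(-0.6273, 0.4449) = -0.1824
f(x_3) = 1*(-0.1824)^2 + 2*(-0.1824) + 1.4*|-0.1824| = -0.0762


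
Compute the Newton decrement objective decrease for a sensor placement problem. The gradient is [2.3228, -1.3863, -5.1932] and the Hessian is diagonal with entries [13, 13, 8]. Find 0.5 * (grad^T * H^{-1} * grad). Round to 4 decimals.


Step 1: H is diagonal, so H^(-1) * g = [0.1787, -0.1066, -0.6492].
Step 2: g^T H^(-1) g = sum_i g_i^2 / H_ii
  = (2.3228)^2/13 + (-1.3863)^2/13 + (-5.1932)^2/8
  = 0.415 + 0.1478 + 3.3712 = 3.934
Step 3: Objective decrease = 0.5 * g^T H^(-1) g = 1.967


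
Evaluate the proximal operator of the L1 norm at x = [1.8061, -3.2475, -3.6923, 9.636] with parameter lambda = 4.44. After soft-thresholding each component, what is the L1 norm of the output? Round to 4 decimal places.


Soft-thresholding with lambda = 4.44:
prox(1.8061) = sign(1.8061)*max(|1.8061| - 4.44, 0) = 0.0
prox(-3.2475) = sign(-3.2475)*max(|-3.2475| - 4.44, 0) = 0.0
prox(-3.6923) = sign(-3.6923)*max(|-3.6923| - 4.44, 0) = 0.0
prox(9.636) = sign(9.636)*max(|9.636| - 4.44, 0) = 5.196
prox(x) = [0.0, 0.0, 0.0, 5.196]
||prox(x)||_1 = 0.0 + 0.0 + 0.0 + 5.196 = 5.196


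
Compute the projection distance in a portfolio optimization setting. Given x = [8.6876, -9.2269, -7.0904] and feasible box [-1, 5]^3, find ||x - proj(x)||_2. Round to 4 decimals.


Project each component onto [-1, 5].
clip(8.6876) = 5.0, clip(-9.2269) = -1.0, clip(-7.0904) = -1.0
Projection = [5.0, -1.0, -1.0]
Squared diffs: [13.5984, 67.6819, 37.093]
Distance = sqrt(118.3733) = 10.8799


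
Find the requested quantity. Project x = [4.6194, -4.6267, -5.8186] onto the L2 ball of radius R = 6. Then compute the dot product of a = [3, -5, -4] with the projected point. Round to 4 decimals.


Step 1: Compute ||x|| (intermediates to 6 decimals).
||x|| = sqrt(4.6194^2 + (-4.6267)^2 + (-5.8186)^2) = 8.752218
Step 2: Project.
Since ||x|| > R, scale = R/||x|| = 6/8.752218 = 0.685541, proj(x) = scale * x
proj(x) = [3.166788, -3.171793, -3.988889]
Step 3: Dot product.
a^T * proj(x) = 3*3.166788 - 5*(-3.171793) - 4*(-3.988889) = 41.3149


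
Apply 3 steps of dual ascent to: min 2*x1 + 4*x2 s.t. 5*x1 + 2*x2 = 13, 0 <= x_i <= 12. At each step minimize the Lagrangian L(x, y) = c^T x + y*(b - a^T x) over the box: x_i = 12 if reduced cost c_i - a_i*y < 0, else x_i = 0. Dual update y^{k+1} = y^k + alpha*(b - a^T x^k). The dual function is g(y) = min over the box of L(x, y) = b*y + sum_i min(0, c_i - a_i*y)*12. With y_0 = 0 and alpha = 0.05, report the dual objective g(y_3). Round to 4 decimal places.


Dual ascent for LP: min 2*x1 + 4*x2, 5*x1 + 2*x2 = 13, 0 <= x_i <= 12
Step 1: y^k = 0.0, reduced costs: (2.0, 4.0)
  x^k = (0.0, 0.0), subgradient = b - a^T x = 13.0
  y^{k+1} = 0.0 + 0.05*13.0 = 0.65
Step 2: y^k = 0.65, reduced costs: (-1.25, 2.7)
  x^k = (12.0, 0.0), subgradient = b - a^T x = -47.0
  y^{k+1} = 0.65 + 0.05*-47.0 = -1.7
Step 3: y^k = -1.7, reduced costs: (10.5, 7.4)
  x^k = (0.0, 0.0), subgradient = b - a^T x = 13.0
  y^{k+1} = -1.7 + 0.05*13.0 = -1.05
Dual objective at y_3 = -1.05: reduced costs (7.25, 6.1), box minimizer x = (0.0, 0.0)
g(y_3) = b*y + (c1 - a1*y)*x1 + (c2 - a2*y)*x2 = 13*(-1.05) + 7.25*0.0 + 6.1*0.0 = -13.65 + 0.0 + 0.0 = -13.65


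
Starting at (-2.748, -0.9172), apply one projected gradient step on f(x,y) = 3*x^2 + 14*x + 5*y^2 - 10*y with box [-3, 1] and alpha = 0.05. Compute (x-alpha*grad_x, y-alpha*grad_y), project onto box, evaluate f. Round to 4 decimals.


Step 1: Compute gradient at (-2.748, -0.9172).
grad_x = 2*3*-2.748 + 14 = -2.488
grad_y = 2*5*-0.9172 - 10 = -19.172
Step 2: Gradient step.
x_raw = -2.748 - 0.05*-2.488 = -2.6236
y_raw = -0.9172 - 0.05*-19.172 = 0.0414
Step 3: Project onto [-3, 1].
x_proj = clip(-2.6236) = -2.6236
y_proj = clip(0.0414) = 0.0414
Step 4: Evaluate f.
f(-2.6236, 0.0414) = -16.486


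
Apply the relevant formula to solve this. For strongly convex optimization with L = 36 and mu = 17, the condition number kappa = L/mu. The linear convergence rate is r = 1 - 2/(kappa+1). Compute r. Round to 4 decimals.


Step 1: Compute the condition number.
kappa = L/mu = 36/17 = 2.1176
Step 2: Compute the convergence rate.
r = 1 - 2/(kappa + 1) = 1 - 2*mu/(L + mu) = (L - mu)/(L + mu) = 19/53 = 0.3585


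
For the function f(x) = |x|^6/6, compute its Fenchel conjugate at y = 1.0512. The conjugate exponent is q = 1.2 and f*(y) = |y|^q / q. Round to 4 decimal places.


The conjugate exponent q satisfies 1/p + 1/q = 1.
p = 6, so q = 6/(6 - 1) = 1.2
|y|^q = 1.0512^1.2 = 1.0618
f*(1.0512) = 1.0618 / 1.2 = 0.8848


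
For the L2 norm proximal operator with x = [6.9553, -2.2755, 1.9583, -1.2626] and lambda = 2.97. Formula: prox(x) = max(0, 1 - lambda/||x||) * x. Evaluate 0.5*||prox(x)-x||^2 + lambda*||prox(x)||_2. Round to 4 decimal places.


Step 1: Compute ||x||.
||x|| = 7.6801
Step 2: Compute scaling factor.
scale = max(0, 1 - 2.97/7.6801) = 0.6133
Step 3: prox(x) = [4.2656, -1.3955, 1.201, -0.7743]
||prox(x)|| = 4.7101
Step 4: Proximal objective.
0.5*||prox-x||^2 = 4.4105
lambda*||prox|| = 13.989
Total = 18.3993


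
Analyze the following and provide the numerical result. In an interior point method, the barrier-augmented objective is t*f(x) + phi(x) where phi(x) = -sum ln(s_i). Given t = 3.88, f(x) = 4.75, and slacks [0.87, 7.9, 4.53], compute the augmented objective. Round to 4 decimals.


Step 1: Compute log-barrier.
ln values: [-0.1393, 2.0669, 1.5107]
phi = -(-0.1393 + 2.0669 + 1.5107) = -3.4383
Step 2: Compute augmented objective.
t*f(x) = 3.88*4.75 = 18.43
Total = 18.43 - 3.4383 = 14.9917


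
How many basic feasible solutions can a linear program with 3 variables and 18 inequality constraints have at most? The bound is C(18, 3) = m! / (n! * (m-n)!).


Each vertex corresponds to some choice of n active constraints out of m, so the number of vertices is at most C(m, n) = m! / (n!(m-n)!).
m = 18, n = 3
Numerator: 18 * 17 * 16
Denominator: 3! = 6
C(18, 3) = 816


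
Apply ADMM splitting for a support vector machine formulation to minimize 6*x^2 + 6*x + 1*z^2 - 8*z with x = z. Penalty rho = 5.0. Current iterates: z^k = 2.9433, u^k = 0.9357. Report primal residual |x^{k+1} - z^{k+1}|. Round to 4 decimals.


ADMM iteration with rho = 5.0, z^k = 2.9433, u^k = 0.9357
Step 1: x-update.
Minimize 6*x^2 + 6*x + (5.0/2)*(x - 2.9433 + 0.9357)^2
FOC: (2*6 + 5.0)*x = -6 + 5.0*(2.9433 - 0.9357)
x^{k+1} = 0.2375
Step 2: z-update.
Minimize 1*z^2 - 8*z + (5.0/2)*(0.2375 - z + 0.9357)^2
FOC: (2*1 + 5.0)*z = 8 + 5.0*(0.2375 + 0.9357)
z^{k+1} = 1.9809
Step 3: u-update.
u^{k+1} = 0.9357 + 0.2375 - 1.9809 = -0.8076
Step 4: Primal residual = |0.2375 - 1.9809| = 1.7433
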